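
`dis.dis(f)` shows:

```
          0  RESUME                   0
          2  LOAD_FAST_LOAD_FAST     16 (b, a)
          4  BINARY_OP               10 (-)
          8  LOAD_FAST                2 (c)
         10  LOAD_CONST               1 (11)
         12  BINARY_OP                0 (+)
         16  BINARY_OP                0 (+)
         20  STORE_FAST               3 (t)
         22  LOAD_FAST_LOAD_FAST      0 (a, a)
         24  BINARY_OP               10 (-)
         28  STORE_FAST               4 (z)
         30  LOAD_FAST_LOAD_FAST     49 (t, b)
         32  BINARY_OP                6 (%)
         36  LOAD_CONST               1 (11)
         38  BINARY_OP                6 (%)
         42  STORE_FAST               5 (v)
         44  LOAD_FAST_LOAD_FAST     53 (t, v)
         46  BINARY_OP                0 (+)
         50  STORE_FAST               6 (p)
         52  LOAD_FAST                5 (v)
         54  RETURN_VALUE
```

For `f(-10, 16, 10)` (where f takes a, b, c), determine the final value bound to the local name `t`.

47

LOAD_FAST_LOAD_FAST b,a → push 16,-10. Stack: [16, -10]
BINARY_OP - → 16 - -10 = 26. Stack: [26]
LOAD_FAST c → push 10. Stack: [26, 10]
LOAD_CONST → push 11. Stack: [26, 10, 11]
BINARY_OP + → 10 + 11 = 21. Stack: [26, 21]
BINARY_OP + → 26 + 21 = 47. Stack: [47]
STORE_FAST t → t=47. Stack: []
LOAD_FAST_LOAD_FAST a,a → push -10,-10. Stack: [-10, -10]
BINARY_OP - → -10 - -10 = 0. Stack: [0]
STORE_FAST z → z=0. Stack: []
LOAD_FAST_LOAD_FAST t,b → push 47,16. Stack: [47, 16]
BINARY_OP % → 47 % 16 = 15. Stack: [15]
LOAD_CONST → push 11. Stack: [15, 11]
BINARY_OP % → 15 % 11 = 4. Stack: [4]
STORE_FAST v → v=4. Stack: []
LOAD_FAST_LOAD_FAST t,v → push 47,4. Stack: [47, 4]
BINARY_OP + → 47 + 4 = 51. Stack: [51]
STORE_FAST p → p=51. Stack: []
LOAD_FAST v → push 4. Stack: [4]
RETURN_VALUE → return 4.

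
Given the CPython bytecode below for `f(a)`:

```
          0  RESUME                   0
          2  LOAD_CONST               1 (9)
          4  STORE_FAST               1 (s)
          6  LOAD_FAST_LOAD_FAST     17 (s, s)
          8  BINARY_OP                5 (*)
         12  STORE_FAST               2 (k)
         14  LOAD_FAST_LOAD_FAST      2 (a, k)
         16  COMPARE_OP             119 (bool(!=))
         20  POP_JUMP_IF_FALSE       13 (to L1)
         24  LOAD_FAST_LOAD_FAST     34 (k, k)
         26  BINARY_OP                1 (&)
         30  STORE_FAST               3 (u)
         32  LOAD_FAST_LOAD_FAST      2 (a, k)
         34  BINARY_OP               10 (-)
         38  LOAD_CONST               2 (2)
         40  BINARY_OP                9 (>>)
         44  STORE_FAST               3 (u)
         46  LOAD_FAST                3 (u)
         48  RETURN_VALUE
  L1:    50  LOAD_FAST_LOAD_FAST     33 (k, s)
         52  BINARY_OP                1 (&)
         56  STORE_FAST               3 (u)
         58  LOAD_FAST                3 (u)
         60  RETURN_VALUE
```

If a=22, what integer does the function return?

-15

LOAD_CONST → push 9. Stack: [9]
STORE_FAST s → s=9. Stack: []
LOAD_FAST_LOAD_FAST s,s → push 9,9. Stack: [9, 9]
BINARY_OP * → 9 * 9 = 81. Stack: [81]
STORE_FAST k → k=81. Stack: []
LOAD_FAST_LOAD_FAST a,k → push 22,81. Stack: [22, 81]
COMPARE_OP bool(!=) → 22 vs 81 = True. Stack: [True]
POP_JUMP_IF_FALSE → pop True; no jump. Stack: []
LOAD_FAST_LOAD_FAST k,k → push 81,81. Stack: [81, 81]
BINARY_OP & → 81 & 81 = 81. Stack: [81]
STORE_FAST u → u=81. Stack: []
LOAD_FAST_LOAD_FAST a,k → push 22,81. Stack: [22, 81]
BINARY_OP - → 22 - 81 = -59. Stack: [-59]
LOAD_CONST → push 2. Stack: [-59, 2]
BINARY_OP >> → -59 >> 2 = -15. Stack: [-15]
STORE_FAST u → u=-15. Stack: []
LOAD_FAST u → push -15. Stack: [-15]
RETURN_VALUE → return -15.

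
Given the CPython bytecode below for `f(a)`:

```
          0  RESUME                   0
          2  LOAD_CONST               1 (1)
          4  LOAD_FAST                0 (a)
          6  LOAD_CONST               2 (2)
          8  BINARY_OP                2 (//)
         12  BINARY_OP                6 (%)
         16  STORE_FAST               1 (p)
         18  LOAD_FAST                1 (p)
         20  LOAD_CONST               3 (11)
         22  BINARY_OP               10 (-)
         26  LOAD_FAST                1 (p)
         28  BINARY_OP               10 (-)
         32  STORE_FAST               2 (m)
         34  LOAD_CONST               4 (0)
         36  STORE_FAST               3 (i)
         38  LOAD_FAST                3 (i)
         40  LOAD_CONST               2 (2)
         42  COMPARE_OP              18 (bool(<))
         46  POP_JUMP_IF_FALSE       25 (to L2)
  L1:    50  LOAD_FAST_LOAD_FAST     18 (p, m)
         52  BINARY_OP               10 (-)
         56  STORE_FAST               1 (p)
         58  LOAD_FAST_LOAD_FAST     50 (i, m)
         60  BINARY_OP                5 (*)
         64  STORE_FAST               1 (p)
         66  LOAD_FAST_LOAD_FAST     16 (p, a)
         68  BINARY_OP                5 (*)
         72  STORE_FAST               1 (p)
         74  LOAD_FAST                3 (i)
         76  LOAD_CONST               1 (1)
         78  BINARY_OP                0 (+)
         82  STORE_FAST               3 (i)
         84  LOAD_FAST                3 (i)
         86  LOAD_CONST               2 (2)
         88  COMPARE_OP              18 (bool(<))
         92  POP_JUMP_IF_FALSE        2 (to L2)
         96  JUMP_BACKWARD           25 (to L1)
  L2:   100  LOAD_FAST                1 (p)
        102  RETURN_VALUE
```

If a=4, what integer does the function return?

LOAD_CONST → push 1. Stack: [1]
LOAD_FAST a → push 4. Stack: [1, 4]
LOAD_CONST → push 2. Stack: [1, 4, 2]
BINARY_OP // → 4 // 2 = 2. Stack: [1, 2]
BINARY_OP % → 1 % 2 = 1. Stack: [1]
STORE_FAST p → p=1. Stack: []
LOAD_FAST p → push 1. Stack: [1]
LOAD_CONST → push 11. Stack: [1, 11]
BINARY_OP - → 1 - 11 = -10. Stack: [-10]
LOAD_FAST p → push 1. Stack: [-10, 1]
BINARY_OP - → -10 - 1 = -11. Stack: [-11]
STORE_FAST m → m=-11. Stack: []
LOAD_CONST → push 0. Stack: [0]
STORE_FAST i → i=0. Stack: []
LOAD_FAST i → push 0. Stack: [0]
LOAD_CONST → push 2. Stack: [0, 2]
COMPARE_OP bool(<) → 0 vs 2 = True. Stack: [True]
POP_JUMP_IF_FALSE → pop True; no jump. Stack: []
LOAD_FAST_LOAD_FAST p,m → push 1,-11. Stack: [1, -11]
BINARY_OP - → 1 - -11 = 12. Stack: [12]
STORE_FAST p → p=12. Stack: []
LOAD_FAST_LOAD_FAST i,m → push 0,-11. Stack: [0, -11]
BINARY_OP * → 0 * -11 = 0. Stack: [0]
STORE_FAST p → p=0. Stack: []
LOAD_FAST_LOAD_FAST p,a → push 0,4. Stack: [0, 4]
BINARY_OP * → 0 * 4 = 0. Stack: [0]
STORE_FAST p → p=0. Stack: []
LOAD_FAST i → push 0. Stack: [0]
LOAD_CONST → push 1. Stack: [0, 1]
BINARY_OP + → 0 + 1 = 1. Stack: [1]
STORE_FAST i → i=1. Stack: []
LOAD_FAST i → push 1. Stack: [1]
LOAD_CONST → push 2. Stack: [1, 2]
COMPARE_OP bool(<) → 1 vs 2 = True. Stack: [True]
POP_JUMP_IF_FALSE → pop True; no jump. Stack: []
LOAD_FAST_LOAD_FAST p,m → push 0,-11. Stack: [0, -11]
BINARY_OP - → 0 - -11 = 11. Stack: [11]
STORE_FAST p → p=11. Stack: []
LOAD_FAST_LOAD_FAST i,m → push 1,-11. Stack: [1, -11]
BINARY_OP * → 1 * -11 = -11. Stack: [-11]
STORE_FAST p → p=-11. Stack: []
LOAD_FAST_LOAD_FAST p,a → push -11,4. Stack: [-11, 4]
BINARY_OP * → -11 * 4 = -44. Stack: [-44]
STORE_FAST p → p=-44. Stack: []
LOAD_FAST i → push 1. Stack: [1]
LOAD_CONST → push 1. Stack: [1, 1]
BINARY_OP + → 1 + 1 = 2. Stack: [2]
STORE_FAST i → i=2. Stack: []
LOAD_FAST i → push 2. Stack: [2]
LOAD_CONST → push 2. Stack: [2, 2]
COMPARE_OP bool(<) → 2 vs 2 = False. Stack: [False]
POP_JUMP_IF_FALSE → pop False; jump. Stack: []
LOAD_FAST p → push -44. Stack: [-44]
RETURN_VALUE → return -44.

-44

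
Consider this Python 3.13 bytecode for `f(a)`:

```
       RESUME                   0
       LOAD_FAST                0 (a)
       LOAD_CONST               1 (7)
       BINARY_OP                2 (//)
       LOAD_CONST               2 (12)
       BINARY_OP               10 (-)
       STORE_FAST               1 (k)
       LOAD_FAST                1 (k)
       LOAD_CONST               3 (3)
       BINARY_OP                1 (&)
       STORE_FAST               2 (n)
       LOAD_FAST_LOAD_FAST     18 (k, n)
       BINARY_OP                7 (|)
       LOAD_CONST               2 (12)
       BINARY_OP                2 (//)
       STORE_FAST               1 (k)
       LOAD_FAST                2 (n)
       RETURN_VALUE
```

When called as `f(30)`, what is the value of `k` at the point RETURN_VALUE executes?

-1

LOAD_FAST a → push 30. Stack: [30]
LOAD_CONST → push 7. Stack: [30, 7]
BINARY_OP // → 30 // 7 = 4. Stack: [4]
LOAD_CONST → push 12. Stack: [4, 12]
BINARY_OP - → 4 - 12 = -8. Stack: [-8]
STORE_FAST k → k=-8. Stack: []
LOAD_FAST k → push -8. Stack: [-8]
LOAD_CONST → push 3. Stack: [-8, 3]
BINARY_OP & → -8 & 3 = 0. Stack: [0]
STORE_FAST n → n=0. Stack: []
LOAD_FAST_LOAD_FAST k,n → push -8,0. Stack: [-8, 0]
BINARY_OP | → -8 | 0 = -8. Stack: [-8]
LOAD_CONST → push 12. Stack: [-8, 12]
BINARY_OP // → -8 // 12 = -1. Stack: [-1]
STORE_FAST k → k=-1. Stack: []
LOAD_FAST n → push 0. Stack: [0]
RETURN_VALUE → return 0.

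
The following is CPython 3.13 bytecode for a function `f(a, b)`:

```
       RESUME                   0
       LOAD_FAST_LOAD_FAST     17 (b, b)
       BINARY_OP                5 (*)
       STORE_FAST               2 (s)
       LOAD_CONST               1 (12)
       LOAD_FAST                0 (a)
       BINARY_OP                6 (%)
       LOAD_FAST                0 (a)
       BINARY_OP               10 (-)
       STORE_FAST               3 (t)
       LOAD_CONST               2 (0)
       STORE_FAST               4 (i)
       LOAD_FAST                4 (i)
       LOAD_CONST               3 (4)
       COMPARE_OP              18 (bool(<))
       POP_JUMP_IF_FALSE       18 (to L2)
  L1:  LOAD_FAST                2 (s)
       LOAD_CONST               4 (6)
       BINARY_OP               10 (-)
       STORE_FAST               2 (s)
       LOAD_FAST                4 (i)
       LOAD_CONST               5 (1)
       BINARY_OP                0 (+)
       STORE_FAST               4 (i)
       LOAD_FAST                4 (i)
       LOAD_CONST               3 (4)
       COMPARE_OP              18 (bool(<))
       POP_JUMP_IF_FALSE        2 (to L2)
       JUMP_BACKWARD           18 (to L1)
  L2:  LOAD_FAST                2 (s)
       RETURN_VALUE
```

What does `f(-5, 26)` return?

LOAD_FAST_LOAD_FAST b,b → push 26,26. Stack: [26, 26]
BINARY_OP * → 26 * 26 = 676. Stack: [676]
STORE_FAST s → s=676. Stack: []
LOAD_CONST → push 12. Stack: [12]
LOAD_FAST a → push -5. Stack: [12, -5]
BINARY_OP % → 12 % -5 = -3. Stack: [-3]
LOAD_FAST a → push -5. Stack: [-3, -5]
BINARY_OP - → -3 - -5 = 2. Stack: [2]
STORE_FAST t → t=2. Stack: []
LOAD_CONST → push 0. Stack: [0]
STORE_FAST i → i=0. Stack: []
LOAD_FAST i → push 0. Stack: [0]
LOAD_CONST → push 4. Stack: [0, 4]
COMPARE_OP bool(<) → 0 vs 4 = True. Stack: [True]
POP_JUMP_IF_FALSE → pop True; no jump. Stack: []
LOAD_FAST s → push 676. Stack: [676]
LOAD_CONST → push 6. Stack: [676, 6]
BINARY_OP - → 676 - 6 = 670. Stack: [670]
STORE_FAST s → s=670. Stack: []
LOAD_FAST i → push 0. Stack: [0]
LOAD_CONST → push 1. Stack: [0, 1]
BINARY_OP + → 0 + 1 = 1. Stack: [1]
STORE_FAST i → i=1. Stack: []
LOAD_FAST i → push 1. Stack: [1]
LOAD_CONST → push 4. Stack: [1, 4]
COMPARE_OP bool(<) → 1 vs 4 = True. Stack: [True]
POP_JUMP_IF_FALSE → pop True; no jump. Stack: []
LOAD_FAST s → push 670. Stack: [670]
LOAD_CONST → push 6. Stack: [670, 6]
BINARY_OP - → 670 - 6 = 664. Stack: [664]
STORE_FAST s → s=664. Stack: []
LOAD_FAST i → push 1. Stack: [1]
LOAD_CONST → push 1. Stack: [1, 1]
BINARY_OP + → 1 + 1 = 2. Stack: [2]
STORE_FAST i → i=2. Stack: []
LOAD_FAST i → push 2. Stack: [2]
LOAD_CONST → push 4. Stack: [2, 4]
COMPARE_OP bool(<) → 2 vs 4 = True. Stack: [True]
POP_JUMP_IF_FALSE → pop True; no jump. Stack: []
LOAD_FAST s → push 664. Stack: [664]
LOAD_CONST → push 6. Stack: [664, 6]
BINARY_OP - → 664 - 6 = 658. Stack: [658]
STORE_FAST s → s=658. Stack: []
LOAD_FAST i → push 2. Stack: [2]
LOAD_CONST → push 1. Stack: [2, 1]
BINARY_OP + → 2 + 1 = 3. Stack: [3]
STORE_FAST i → i=3. Stack: []
LOAD_FAST i → push 3. Stack: [3]
LOAD_CONST → push 4. Stack: [3, 4]
COMPARE_OP bool(<) → 3 vs 4 = True. Stack: [True]
POP_JUMP_IF_FALSE → pop True; no jump. Stack: []
LOAD_FAST s → push 658. Stack: [658]
LOAD_CONST → push 6. Stack: [658, 6]
BINARY_OP - → 658 - 6 = 652. Stack: [652]
STORE_FAST s → s=652. Stack: []
LOAD_FAST i → push 3. Stack: [3]
LOAD_CONST → push 1. Stack: [3, 1]
BINARY_OP + → 3 + 1 = 4. Stack: [4]
STORE_FAST i → i=4. Stack: []
LOAD_FAST i → push 4. Stack: [4]
LOAD_CONST → push 4. Stack: [4, 4]
COMPARE_OP bool(<) → 4 vs 4 = False. Stack: [False]
POP_JUMP_IF_FALSE → pop False; jump. Stack: []
LOAD_FAST s → push 652. Stack: [652]
RETURN_VALUE → return 652.

652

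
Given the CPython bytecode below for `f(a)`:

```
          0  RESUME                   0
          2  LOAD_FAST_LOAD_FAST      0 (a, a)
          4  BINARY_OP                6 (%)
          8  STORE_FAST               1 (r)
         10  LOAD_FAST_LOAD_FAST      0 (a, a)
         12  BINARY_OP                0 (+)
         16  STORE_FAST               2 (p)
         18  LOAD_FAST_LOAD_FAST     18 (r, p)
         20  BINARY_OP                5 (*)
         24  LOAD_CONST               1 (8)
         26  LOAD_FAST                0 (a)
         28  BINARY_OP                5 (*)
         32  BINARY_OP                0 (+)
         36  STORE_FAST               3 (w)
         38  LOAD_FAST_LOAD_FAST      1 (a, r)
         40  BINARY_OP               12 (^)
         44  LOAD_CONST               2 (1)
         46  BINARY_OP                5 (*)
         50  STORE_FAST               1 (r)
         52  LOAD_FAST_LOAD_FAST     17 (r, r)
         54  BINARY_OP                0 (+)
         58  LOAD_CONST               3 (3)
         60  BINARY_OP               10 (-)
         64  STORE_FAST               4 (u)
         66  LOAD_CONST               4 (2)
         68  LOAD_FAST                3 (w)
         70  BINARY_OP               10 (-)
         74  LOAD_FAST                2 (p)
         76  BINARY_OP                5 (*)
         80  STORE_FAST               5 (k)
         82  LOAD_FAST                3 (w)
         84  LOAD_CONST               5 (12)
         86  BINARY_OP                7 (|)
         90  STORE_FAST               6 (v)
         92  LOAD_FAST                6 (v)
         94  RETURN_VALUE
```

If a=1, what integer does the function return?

12

LOAD_FAST_LOAD_FAST a,a → push 1,1. Stack: [1, 1]
BINARY_OP % → 1 % 1 = 0. Stack: [0]
STORE_FAST r → r=0. Stack: []
LOAD_FAST_LOAD_FAST a,a → push 1,1. Stack: [1, 1]
BINARY_OP + → 1 + 1 = 2. Stack: [2]
STORE_FAST p → p=2. Stack: []
LOAD_FAST_LOAD_FAST r,p → push 0,2. Stack: [0, 2]
BINARY_OP * → 0 * 2 = 0. Stack: [0]
LOAD_CONST → push 8. Stack: [0, 8]
LOAD_FAST a → push 1. Stack: [0, 8, 1]
BINARY_OP * → 8 * 1 = 8. Stack: [0, 8]
BINARY_OP + → 0 + 8 = 8. Stack: [8]
STORE_FAST w → w=8. Stack: []
LOAD_FAST_LOAD_FAST a,r → push 1,0. Stack: [1, 0]
BINARY_OP ^ → 1 ^ 0 = 1. Stack: [1]
LOAD_CONST → push 1. Stack: [1, 1]
BINARY_OP * → 1 * 1 = 1. Stack: [1]
STORE_FAST r → r=1. Stack: []
LOAD_FAST_LOAD_FAST r,r → push 1,1. Stack: [1, 1]
BINARY_OP + → 1 + 1 = 2. Stack: [2]
LOAD_CONST → push 3. Stack: [2, 3]
BINARY_OP - → 2 - 3 = -1. Stack: [-1]
STORE_FAST u → u=-1. Stack: []
LOAD_CONST → push 2. Stack: [2]
LOAD_FAST w → push 8. Stack: [2, 8]
BINARY_OP - → 2 - 8 = -6. Stack: [-6]
LOAD_FAST p → push 2. Stack: [-6, 2]
BINARY_OP * → -6 * 2 = -12. Stack: [-12]
STORE_FAST k → k=-12. Stack: []
LOAD_FAST w → push 8. Stack: [8]
LOAD_CONST → push 12. Stack: [8, 12]
BINARY_OP | → 8 | 12 = 12. Stack: [12]
STORE_FAST v → v=12. Stack: []
LOAD_FAST v → push 12. Stack: [12]
RETURN_VALUE → return 12.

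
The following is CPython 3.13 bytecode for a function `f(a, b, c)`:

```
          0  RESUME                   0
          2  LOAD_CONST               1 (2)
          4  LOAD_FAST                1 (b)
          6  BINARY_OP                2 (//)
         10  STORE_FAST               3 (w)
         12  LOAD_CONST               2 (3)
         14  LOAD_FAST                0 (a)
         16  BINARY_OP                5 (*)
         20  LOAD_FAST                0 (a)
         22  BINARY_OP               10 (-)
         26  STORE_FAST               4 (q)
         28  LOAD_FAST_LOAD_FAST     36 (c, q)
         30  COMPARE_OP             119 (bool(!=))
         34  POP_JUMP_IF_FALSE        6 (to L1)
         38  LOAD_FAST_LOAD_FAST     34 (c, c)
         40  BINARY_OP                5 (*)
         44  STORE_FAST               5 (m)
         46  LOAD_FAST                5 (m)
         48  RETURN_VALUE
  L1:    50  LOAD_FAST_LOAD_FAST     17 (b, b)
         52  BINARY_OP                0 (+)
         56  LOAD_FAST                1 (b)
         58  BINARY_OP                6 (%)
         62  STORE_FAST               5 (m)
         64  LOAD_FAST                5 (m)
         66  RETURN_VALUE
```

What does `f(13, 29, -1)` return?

1

LOAD_CONST → push 2. Stack: [2]
LOAD_FAST b → push 29. Stack: [2, 29]
BINARY_OP // → 2 // 29 = 0. Stack: [0]
STORE_FAST w → w=0. Stack: []
LOAD_CONST → push 3. Stack: [3]
LOAD_FAST a → push 13. Stack: [3, 13]
BINARY_OP * → 3 * 13 = 39. Stack: [39]
LOAD_FAST a → push 13. Stack: [39, 13]
BINARY_OP - → 39 - 13 = 26. Stack: [26]
STORE_FAST q → q=26. Stack: []
LOAD_FAST_LOAD_FAST c,q → push -1,26. Stack: [-1, 26]
COMPARE_OP bool(!=) → -1 vs 26 = True. Stack: [True]
POP_JUMP_IF_FALSE → pop True; no jump. Stack: []
LOAD_FAST_LOAD_FAST c,c → push -1,-1. Stack: [-1, -1]
BINARY_OP * → -1 * -1 = 1. Stack: [1]
STORE_FAST m → m=1. Stack: []
LOAD_FAST m → push 1. Stack: [1]
RETURN_VALUE → return 1.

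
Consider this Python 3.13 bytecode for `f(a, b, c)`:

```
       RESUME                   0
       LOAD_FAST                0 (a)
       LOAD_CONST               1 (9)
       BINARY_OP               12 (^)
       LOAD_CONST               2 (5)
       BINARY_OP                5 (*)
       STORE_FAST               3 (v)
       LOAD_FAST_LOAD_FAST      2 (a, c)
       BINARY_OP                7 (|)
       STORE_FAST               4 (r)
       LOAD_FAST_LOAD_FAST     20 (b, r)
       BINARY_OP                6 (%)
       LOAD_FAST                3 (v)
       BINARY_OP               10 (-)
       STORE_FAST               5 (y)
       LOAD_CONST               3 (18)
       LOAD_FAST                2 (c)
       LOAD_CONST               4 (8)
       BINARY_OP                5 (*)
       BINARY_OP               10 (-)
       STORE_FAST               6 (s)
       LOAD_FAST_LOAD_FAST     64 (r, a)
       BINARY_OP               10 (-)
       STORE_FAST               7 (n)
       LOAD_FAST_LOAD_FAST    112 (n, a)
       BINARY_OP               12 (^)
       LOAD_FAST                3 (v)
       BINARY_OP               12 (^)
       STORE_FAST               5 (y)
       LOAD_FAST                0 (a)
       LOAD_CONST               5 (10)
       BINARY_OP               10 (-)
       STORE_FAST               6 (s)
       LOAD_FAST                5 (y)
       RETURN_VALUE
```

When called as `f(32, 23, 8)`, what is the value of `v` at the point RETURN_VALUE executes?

205

LOAD_FAST a → push 32. Stack: [32]
LOAD_CONST → push 9. Stack: [32, 9]
BINARY_OP ^ → 32 ^ 9 = 41. Stack: [41]
LOAD_CONST → push 5. Stack: [41, 5]
BINARY_OP * → 41 * 5 = 205. Stack: [205]
STORE_FAST v → v=205. Stack: []
LOAD_FAST_LOAD_FAST a,c → push 32,8. Stack: [32, 8]
BINARY_OP | → 32 | 8 = 40. Stack: [40]
STORE_FAST r → r=40. Stack: []
LOAD_FAST_LOAD_FAST b,r → push 23,40. Stack: [23, 40]
BINARY_OP % → 23 % 40 = 23. Stack: [23]
LOAD_FAST v → push 205. Stack: [23, 205]
BINARY_OP - → 23 - 205 = -182. Stack: [-182]
STORE_FAST y → y=-182. Stack: []
LOAD_CONST → push 18. Stack: [18]
LOAD_FAST c → push 8. Stack: [18, 8]
LOAD_CONST → push 8. Stack: [18, 8, 8]
BINARY_OP * → 8 * 8 = 64. Stack: [18, 64]
BINARY_OP - → 18 - 64 = -46. Stack: [-46]
STORE_FAST s → s=-46. Stack: []
LOAD_FAST_LOAD_FAST r,a → push 40,32. Stack: [40, 32]
BINARY_OP - → 40 - 32 = 8. Stack: [8]
STORE_FAST n → n=8. Stack: []
LOAD_FAST_LOAD_FAST n,a → push 8,32. Stack: [8, 32]
BINARY_OP ^ → 8 ^ 32 = 40. Stack: [40]
LOAD_FAST v → push 205. Stack: [40, 205]
BINARY_OP ^ → 40 ^ 205 = 229. Stack: [229]
STORE_FAST y → y=229. Stack: []
LOAD_FAST a → push 32. Stack: [32]
LOAD_CONST → push 10. Stack: [32, 10]
BINARY_OP - → 32 - 10 = 22. Stack: [22]
STORE_FAST s → s=22. Stack: []
LOAD_FAST y → push 229. Stack: [229]
RETURN_VALUE → return 229.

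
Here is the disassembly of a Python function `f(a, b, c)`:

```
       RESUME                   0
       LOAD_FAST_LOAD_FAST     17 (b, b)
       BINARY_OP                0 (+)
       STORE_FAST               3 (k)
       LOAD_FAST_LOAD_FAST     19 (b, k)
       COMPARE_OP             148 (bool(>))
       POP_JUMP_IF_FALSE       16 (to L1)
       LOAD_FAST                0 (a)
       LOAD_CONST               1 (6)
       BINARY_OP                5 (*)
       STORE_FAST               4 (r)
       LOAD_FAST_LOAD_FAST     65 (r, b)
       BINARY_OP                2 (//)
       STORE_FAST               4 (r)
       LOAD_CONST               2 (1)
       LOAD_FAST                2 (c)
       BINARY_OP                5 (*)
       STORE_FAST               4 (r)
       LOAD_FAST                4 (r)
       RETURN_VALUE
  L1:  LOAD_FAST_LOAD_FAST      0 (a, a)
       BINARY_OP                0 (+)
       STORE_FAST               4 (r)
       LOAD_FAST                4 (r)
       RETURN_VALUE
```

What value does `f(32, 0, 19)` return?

64

LOAD_FAST_LOAD_FAST b,b → push 0,0. Stack: [0, 0]
BINARY_OP + → 0 + 0 = 0. Stack: [0]
STORE_FAST k → k=0. Stack: []
LOAD_FAST_LOAD_FAST b,k → push 0,0. Stack: [0, 0]
COMPARE_OP bool(>) → 0 vs 0 = False. Stack: [False]
POP_JUMP_IF_FALSE → pop False; jump. Stack: []
LOAD_FAST_LOAD_FAST a,a → push 32,32. Stack: [32, 32]
BINARY_OP + → 32 + 32 = 64. Stack: [64]
STORE_FAST r → r=64. Stack: []
LOAD_FAST r → push 64. Stack: [64]
RETURN_VALUE → return 64.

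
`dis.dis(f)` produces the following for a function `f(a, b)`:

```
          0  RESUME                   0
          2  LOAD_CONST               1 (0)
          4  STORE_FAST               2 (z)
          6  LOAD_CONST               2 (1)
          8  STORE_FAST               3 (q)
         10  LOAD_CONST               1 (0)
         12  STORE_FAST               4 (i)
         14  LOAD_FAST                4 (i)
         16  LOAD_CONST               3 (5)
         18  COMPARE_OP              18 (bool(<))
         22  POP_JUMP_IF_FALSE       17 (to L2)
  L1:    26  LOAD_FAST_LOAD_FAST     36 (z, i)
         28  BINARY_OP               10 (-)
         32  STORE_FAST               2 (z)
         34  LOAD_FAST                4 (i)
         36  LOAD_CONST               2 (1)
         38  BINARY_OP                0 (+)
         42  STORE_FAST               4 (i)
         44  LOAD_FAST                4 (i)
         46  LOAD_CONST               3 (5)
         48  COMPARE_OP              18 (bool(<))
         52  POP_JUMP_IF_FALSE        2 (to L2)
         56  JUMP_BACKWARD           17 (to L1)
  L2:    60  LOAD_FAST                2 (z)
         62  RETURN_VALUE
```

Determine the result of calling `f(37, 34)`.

-10

LOAD_CONST → push 0
STORE_FAST z → z=0
LOAD_CONST → push 1
STORE_FAST q → q=1
LOAD_CONST → push 0
STORE_FAST i → i=0
LOAD_FAST i → push 0
LOAD_CONST → push 5
COMPARE_OP bool(<) → 0 vs 5 = True
POP_JUMP_IF_FALSE → pop True; no jump
LOAD_FAST_LOAD_FAST z,i → push 0,0
BINARY_OP - → 0 - 0 = 0
STORE_FAST z → z=0
LOAD_FAST i → push 0
LOAD_CONST → push 1
BINARY_OP + → 0 + 1 = 1
STORE_FAST i → i=1
LOAD_FAST i → push 1
LOAD_CONST → push 5
COMPARE_OP bool(<) → 1 vs 5 = True
POP_JUMP_IF_FALSE → pop True; no jump
LOAD_FAST_LOAD_FAST z,i → push 0,1
BINARY_OP - → 0 - 1 = -1
STORE_FAST z → z=-1
LOAD_FAST i → push 1
LOAD_CONST → push 1
BINARY_OP + → 1 + 1 = 2
STORE_FAST i → i=2
LOAD_FAST i → push 2
LOAD_CONST → push 5
COMPARE_OP bool(<) → 2 vs 5 = True
POP_JUMP_IF_FALSE → pop True; no jump
LOAD_FAST_LOAD_FAST z,i → push -1,2
BINARY_OP - → -1 - 2 = -3
STORE_FAST z → z=-3
LOAD_FAST i → push 2
LOAD_CONST → push 1
BINARY_OP + → 2 + 1 = 3
STORE_FAST i → i=3
LOAD_FAST i → push 3
LOAD_CONST → push 5
COMPARE_OP bool(<) → 3 vs 5 = True
POP_JUMP_IF_FALSE → pop True; no jump
LOAD_FAST_LOAD_FAST z,i → push -3,3
BINARY_OP - → -3 - 3 = -6
STORE_FAST z → z=-6
LOAD_FAST i → push 3
LOAD_CONST → push 1
BINARY_OP + → 3 + 1 = 4
STORE_FAST i → i=4
LOAD_FAST i → push 4
LOAD_CONST → push 5
COMPARE_OP bool(<) → 4 vs 5 = True
POP_JUMP_IF_FALSE → pop True; no jump
LOAD_FAST_LOAD_FAST z,i → push -6,4
BINARY_OP - → -6 - 4 = -10
STORE_FAST z → z=-10
LOAD_FAST i → push 4
LOAD_CONST → push 1
BINARY_OP + → 4 + 1 = 5
STORE_FAST i → i=5
LOAD_FAST i → push 5
LOAD_CONST → push 5
COMPARE_OP bool(<) → 5 vs 5 = False
POP_JUMP_IF_FALSE → pop False; jump
LOAD_FAST z → push -10
RETURN_VALUE → return -10.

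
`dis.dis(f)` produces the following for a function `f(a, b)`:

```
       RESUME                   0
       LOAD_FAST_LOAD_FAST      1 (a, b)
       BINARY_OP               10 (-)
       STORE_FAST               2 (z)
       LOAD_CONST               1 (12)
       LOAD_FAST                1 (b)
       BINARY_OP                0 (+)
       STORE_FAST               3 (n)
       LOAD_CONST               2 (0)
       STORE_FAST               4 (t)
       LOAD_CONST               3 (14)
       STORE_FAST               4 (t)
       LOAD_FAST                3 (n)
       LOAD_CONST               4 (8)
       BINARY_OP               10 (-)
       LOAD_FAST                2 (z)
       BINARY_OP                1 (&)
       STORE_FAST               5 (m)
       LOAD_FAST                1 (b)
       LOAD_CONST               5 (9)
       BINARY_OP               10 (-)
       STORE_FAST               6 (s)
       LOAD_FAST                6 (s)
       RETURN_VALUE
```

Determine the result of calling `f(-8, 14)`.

5

LOAD_FAST_LOAD_FAST a,b → push -8,14. Stack: [-8, 14]
BINARY_OP - → -8 - 14 = -22. Stack: [-22]
STORE_FAST z → z=-22. Stack: []
LOAD_CONST → push 12. Stack: [12]
LOAD_FAST b → push 14. Stack: [12, 14]
BINARY_OP + → 12 + 14 = 26. Stack: [26]
STORE_FAST n → n=26. Stack: []
LOAD_CONST → push 0. Stack: [0]
STORE_FAST t → t=0. Stack: []
LOAD_CONST → push 14. Stack: [14]
STORE_FAST t → t=14. Stack: []
LOAD_FAST n → push 26. Stack: [26]
LOAD_CONST → push 8. Stack: [26, 8]
BINARY_OP - → 26 - 8 = 18. Stack: [18]
LOAD_FAST z → push -22. Stack: [18, -22]
BINARY_OP & → 18 & -22 = 2. Stack: [2]
STORE_FAST m → m=2. Stack: []
LOAD_FAST b → push 14. Stack: [14]
LOAD_CONST → push 9. Stack: [14, 9]
BINARY_OP - → 14 - 9 = 5. Stack: [5]
STORE_FAST s → s=5. Stack: []
LOAD_FAST s → push 5. Stack: [5]
RETURN_VALUE → return 5.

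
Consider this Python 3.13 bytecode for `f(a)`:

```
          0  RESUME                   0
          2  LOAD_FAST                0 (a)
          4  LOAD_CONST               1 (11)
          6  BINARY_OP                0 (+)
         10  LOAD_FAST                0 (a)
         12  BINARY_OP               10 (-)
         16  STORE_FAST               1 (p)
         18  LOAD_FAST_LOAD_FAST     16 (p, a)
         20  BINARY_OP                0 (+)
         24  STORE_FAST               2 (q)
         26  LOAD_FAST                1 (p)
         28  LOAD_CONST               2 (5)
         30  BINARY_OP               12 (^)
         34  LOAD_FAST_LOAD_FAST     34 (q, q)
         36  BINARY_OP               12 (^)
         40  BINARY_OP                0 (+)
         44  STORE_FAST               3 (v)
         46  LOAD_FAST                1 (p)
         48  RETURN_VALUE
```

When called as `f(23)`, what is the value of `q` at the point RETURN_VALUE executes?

LOAD_FAST a → push 23. Stack: [23]
LOAD_CONST → push 11. Stack: [23, 11]
BINARY_OP + → 23 + 11 = 34. Stack: [34]
LOAD_FAST a → push 23. Stack: [34, 23]
BINARY_OP - → 34 - 23 = 11. Stack: [11]
STORE_FAST p → p=11. Stack: []
LOAD_FAST_LOAD_FAST p,a → push 11,23. Stack: [11, 23]
BINARY_OP + → 11 + 23 = 34. Stack: [34]
STORE_FAST q → q=34. Stack: []
LOAD_FAST p → push 11. Stack: [11]
LOAD_CONST → push 5. Stack: [11, 5]
BINARY_OP ^ → 11 ^ 5 = 14. Stack: [14]
LOAD_FAST_LOAD_FAST q,q → push 34,34. Stack: [14, 34, 34]
BINARY_OP ^ → 34 ^ 34 = 0. Stack: [14, 0]
BINARY_OP + → 14 + 0 = 14. Stack: [14]
STORE_FAST v → v=14. Stack: []
LOAD_FAST p → push 11. Stack: [11]
RETURN_VALUE → return 11.

34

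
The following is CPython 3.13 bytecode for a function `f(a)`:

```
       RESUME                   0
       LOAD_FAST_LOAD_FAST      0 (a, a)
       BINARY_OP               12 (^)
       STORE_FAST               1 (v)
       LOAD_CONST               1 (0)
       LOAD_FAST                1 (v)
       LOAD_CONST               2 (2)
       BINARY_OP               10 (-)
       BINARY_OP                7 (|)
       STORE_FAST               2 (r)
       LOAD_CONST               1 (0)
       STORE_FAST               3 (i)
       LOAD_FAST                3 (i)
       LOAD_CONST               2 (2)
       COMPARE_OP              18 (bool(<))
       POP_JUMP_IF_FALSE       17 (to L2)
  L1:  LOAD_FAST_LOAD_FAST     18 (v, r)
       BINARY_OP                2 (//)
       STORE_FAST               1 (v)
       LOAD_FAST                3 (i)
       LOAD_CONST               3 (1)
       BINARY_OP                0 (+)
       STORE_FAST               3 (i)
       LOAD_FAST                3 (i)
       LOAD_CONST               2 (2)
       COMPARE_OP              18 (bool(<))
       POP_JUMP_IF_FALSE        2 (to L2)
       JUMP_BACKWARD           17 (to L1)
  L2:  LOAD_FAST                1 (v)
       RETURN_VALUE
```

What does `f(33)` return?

0

LOAD_FAST_LOAD_FAST a,a → push 33,33. Stack: [33, 33]
BINARY_OP ^ → 33 ^ 33 = 0. Stack: [0]
STORE_FAST v → v=0. Stack: []
LOAD_CONST → push 0. Stack: [0]
LOAD_FAST v → push 0. Stack: [0, 0]
LOAD_CONST → push 2. Stack: [0, 0, 2]
BINARY_OP - → 0 - 2 = -2. Stack: [0, -2]
BINARY_OP | → 0 | -2 = -2. Stack: [-2]
STORE_FAST r → r=-2. Stack: []
LOAD_CONST → push 0. Stack: [0]
STORE_FAST i → i=0. Stack: []
LOAD_FAST i → push 0. Stack: [0]
LOAD_CONST → push 2. Stack: [0, 2]
COMPARE_OP bool(<) → 0 vs 2 = True. Stack: [True]
POP_JUMP_IF_FALSE → pop True; no jump. Stack: []
LOAD_FAST_LOAD_FAST v,r → push 0,-2. Stack: [0, -2]
BINARY_OP // → 0 // -2 = 0. Stack: [0]
STORE_FAST v → v=0. Stack: []
LOAD_FAST i → push 0. Stack: [0]
LOAD_CONST → push 1. Stack: [0, 1]
BINARY_OP + → 0 + 1 = 1. Stack: [1]
STORE_FAST i → i=1. Stack: []
LOAD_FAST i → push 1. Stack: [1]
LOAD_CONST → push 2. Stack: [1, 2]
COMPARE_OP bool(<) → 1 vs 2 = True. Stack: [True]
POP_JUMP_IF_FALSE → pop True; no jump. Stack: []
LOAD_FAST_LOAD_FAST v,r → push 0,-2. Stack: [0, -2]
BINARY_OP // → 0 // -2 = 0. Stack: [0]
STORE_FAST v → v=0. Stack: []
LOAD_FAST i → push 1. Stack: [1]
LOAD_CONST → push 1. Stack: [1, 1]
BINARY_OP + → 1 + 1 = 2. Stack: [2]
STORE_FAST i → i=2. Stack: []
LOAD_FAST i → push 2. Stack: [2]
LOAD_CONST → push 2. Stack: [2, 2]
COMPARE_OP bool(<) → 2 vs 2 = False. Stack: [False]
POP_JUMP_IF_FALSE → pop False; jump. Stack: []
LOAD_FAST v → push 0. Stack: [0]
RETURN_VALUE → return 0.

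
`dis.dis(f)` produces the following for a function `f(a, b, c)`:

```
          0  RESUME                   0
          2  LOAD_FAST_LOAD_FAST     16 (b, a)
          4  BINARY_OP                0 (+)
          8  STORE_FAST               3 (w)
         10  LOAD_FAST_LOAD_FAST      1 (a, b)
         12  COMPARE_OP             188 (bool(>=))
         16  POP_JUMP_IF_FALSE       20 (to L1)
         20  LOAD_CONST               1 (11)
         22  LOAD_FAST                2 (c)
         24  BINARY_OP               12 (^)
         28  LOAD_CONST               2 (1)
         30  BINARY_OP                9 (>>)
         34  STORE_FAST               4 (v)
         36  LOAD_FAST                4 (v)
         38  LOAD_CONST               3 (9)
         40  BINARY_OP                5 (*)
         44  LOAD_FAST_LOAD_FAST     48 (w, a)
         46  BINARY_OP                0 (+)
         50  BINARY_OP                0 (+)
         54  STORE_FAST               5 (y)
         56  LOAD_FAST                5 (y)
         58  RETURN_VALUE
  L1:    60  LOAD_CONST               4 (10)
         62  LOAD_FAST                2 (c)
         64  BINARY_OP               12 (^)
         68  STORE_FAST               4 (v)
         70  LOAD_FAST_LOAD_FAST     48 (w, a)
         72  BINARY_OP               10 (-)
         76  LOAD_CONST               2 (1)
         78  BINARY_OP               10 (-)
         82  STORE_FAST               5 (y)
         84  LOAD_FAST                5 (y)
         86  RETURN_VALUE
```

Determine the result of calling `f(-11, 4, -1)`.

3

LOAD_FAST_LOAD_FAST b,a → push 4,-11. Stack: [4, -11]
BINARY_OP + → 4 + -11 = -7. Stack: [-7]
STORE_FAST w → w=-7. Stack: []
LOAD_FAST_LOAD_FAST a,b → push -11,4. Stack: [-11, 4]
COMPARE_OP bool(>=) → -11 vs 4 = False. Stack: [False]
POP_JUMP_IF_FALSE → pop False; jump. Stack: []
LOAD_CONST → push 10. Stack: [10]
LOAD_FAST c → push -1. Stack: [10, -1]
BINARY_OP ^ → 10 ^ -1 = -11. Stack: [-11]
STORE_FAST v → v=-11. Stack: []
LOAD_FAST_LOAD_FAST w,a → push -7,-11. Stack: [-7, -11]
BINARY_OP - → -7 - -11 = 4. Stack: [4]
LOAD_CONST → push 1. Stack: [4, 1]
BINARY_OP - → 4 - 1 = 3. Stack: [3]
STORE_FAST y → y=3. Stack: []
LOAD_FAST y → push 3. Stack: [3]
RETURN_VALUE → return 3.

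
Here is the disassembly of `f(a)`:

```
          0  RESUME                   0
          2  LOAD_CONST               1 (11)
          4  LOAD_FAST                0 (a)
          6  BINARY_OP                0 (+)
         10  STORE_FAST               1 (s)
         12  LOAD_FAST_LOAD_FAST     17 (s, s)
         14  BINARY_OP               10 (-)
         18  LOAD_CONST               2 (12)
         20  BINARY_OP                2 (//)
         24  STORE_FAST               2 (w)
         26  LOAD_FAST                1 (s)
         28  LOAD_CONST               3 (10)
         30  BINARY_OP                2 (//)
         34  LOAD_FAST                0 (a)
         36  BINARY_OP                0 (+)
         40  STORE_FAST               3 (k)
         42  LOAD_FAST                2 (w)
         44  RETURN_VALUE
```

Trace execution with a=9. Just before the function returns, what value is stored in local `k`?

11

LOAD_CONST → push 11. Stack: [11]
LOAD_FAST a → push 9. Stack: [11, 9]
BINARY_OP + → 11 + 9 = 20. Stack: [20]
STORE_FAST s → s=20. Stack: []
LOAD_FAST_LOAD_FAST s,s → push 20,20. Stack: [20, 20]
BINARY_OP - → 20 - 20 = 0. Stack: [0]
LOAD_CONST → push 12. Stack: [0, 12]
BINARY_OP // → 0 // 12 = 0. Stack: [0]
STORE_FAST w → w=0. Stack: []
LOAD_FAST s → push 20. Stack: [20]
LOAD_CONST → push 10. Stack: [20, 10]
BINARY_OP // → 20 // 10 = 2. Stack: [2]
LOAD_FAST a → push 9. Stack: [2, 9]
BINARY_OP + → 2 + 9 = 11. Stack: [11]
STORE_FAST k → k=11. Stack: []
LOAD_FAST w → push 0. Stack: [0]
RETURN_VALUE → return 0.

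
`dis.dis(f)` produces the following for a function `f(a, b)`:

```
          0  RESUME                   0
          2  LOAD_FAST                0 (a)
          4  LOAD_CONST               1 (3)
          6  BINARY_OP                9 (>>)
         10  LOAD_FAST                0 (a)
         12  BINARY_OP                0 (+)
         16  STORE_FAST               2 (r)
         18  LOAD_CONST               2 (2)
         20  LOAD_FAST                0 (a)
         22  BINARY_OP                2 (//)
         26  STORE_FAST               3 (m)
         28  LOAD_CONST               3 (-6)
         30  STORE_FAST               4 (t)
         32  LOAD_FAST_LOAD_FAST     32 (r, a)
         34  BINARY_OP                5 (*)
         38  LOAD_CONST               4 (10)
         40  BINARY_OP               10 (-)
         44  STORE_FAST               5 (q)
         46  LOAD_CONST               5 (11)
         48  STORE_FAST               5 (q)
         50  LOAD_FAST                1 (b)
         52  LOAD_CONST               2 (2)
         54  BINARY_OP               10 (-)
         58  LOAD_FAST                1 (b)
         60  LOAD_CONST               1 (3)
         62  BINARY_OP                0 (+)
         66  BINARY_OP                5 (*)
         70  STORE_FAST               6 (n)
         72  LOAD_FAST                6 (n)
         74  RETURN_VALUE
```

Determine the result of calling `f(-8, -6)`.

24

LOAD_FAST a → push -8. Stack: [-8]
LOAD_CONST → push 3. Stack: [-8, 3]
BINARY_OP >> → -8 >> 3 = -1. Stack: [-1]
LOAD_FAST a → push -8. Stack: [-1, -8]
BINARY_OP + → -1 + -8 = -9. Stack: [-9]
STORE_FAST r → r=-9. Stack: []
LOAD_CONST → push 2. Stack: [2]
LOAD_FAST a → push -8. Stack: [2, -8]
BINARY_OP // → 2 // -8 = -1. Stack: [-1]
STORE_FAST m → m=-1. Stack: []
LOAD_CONST → push -6. Stack: [-6]
STORE_FAST t → t=-6. Stack: []
LOAD_FAST_LOAD_FAST r,a → push -9,-8. Stack: [-9, -8]
BINARY_OP * → -9 * -8 = 72. Stack: [72]
LOAD_CONST → push 10. Stack: [72, 10]
BINARY_OP - → 72 - 10 = 62. Stack: [62]
STORE_FAST q → q=62. Stack: []
LOAD_CONST → push 11. Stack: [11]
STORE_FAST q → q=11. Stack: []
LOAD_FAST b → push -6. Stack: [-6]
LOAD_CONST → push 2. Stack: [-6, 2]
BINARY_OP - → -6 - 2 = -8. Stack: [-8]
LOAD_FAST b → push -6. Stack: [-8, -6]
LOAD_CONST → push 3. Stack: [-8, -6, 3]
BINARY_OP + → -6 + 3 = -3. Stack: [-8, -3]
BINARY_OP * → -8 * -3 = 24. Stack: [24]
STORE_FAST n → n=24. Stack: []
LOAD_FAST n → push 24. Stack: [24]
RETURN_VALUE → return 24.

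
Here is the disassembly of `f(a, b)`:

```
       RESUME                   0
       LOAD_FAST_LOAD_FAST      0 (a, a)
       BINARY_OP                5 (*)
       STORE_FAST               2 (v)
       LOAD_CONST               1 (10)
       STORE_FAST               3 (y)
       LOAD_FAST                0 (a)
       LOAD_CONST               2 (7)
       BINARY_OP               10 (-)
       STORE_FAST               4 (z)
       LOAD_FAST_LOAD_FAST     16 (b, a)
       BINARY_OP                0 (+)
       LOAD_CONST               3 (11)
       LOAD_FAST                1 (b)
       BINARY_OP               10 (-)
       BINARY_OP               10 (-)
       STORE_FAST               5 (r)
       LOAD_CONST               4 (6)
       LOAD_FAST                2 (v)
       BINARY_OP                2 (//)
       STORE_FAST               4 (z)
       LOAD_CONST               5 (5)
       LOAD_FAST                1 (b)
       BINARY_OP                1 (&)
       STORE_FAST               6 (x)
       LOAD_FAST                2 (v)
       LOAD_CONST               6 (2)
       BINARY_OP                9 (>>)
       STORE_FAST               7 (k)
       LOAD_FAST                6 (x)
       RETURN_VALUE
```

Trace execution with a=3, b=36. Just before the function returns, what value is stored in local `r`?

64

LOAD_FAST_LOAD_FAST a,a → push 3,3. Stack: [3, 3]
BINARY_OP * → 3 * 3 = 9. Stack: [9]
STORE_FAST v → v=9. Stack: []
LOAD_CONST → push 10. Stack: [10]
STORE_FAST y → y=10. Stack: []
LOAD_FAST a → push 3. Stack: [3]
LOAD_CONST → push 7. Stack: [3, 7]
BINARY_OP - → 3 - 7 = -4. Stack: [-4]
STORE_FAST z → z=-4. Stack: []
LOAD_FAST_LOAD_FAST b,a → push 36,3. Stack: [36, 3]
BINARY_OP + → 36 + 3 = 39. Stack: [39]
LOAD_CONST → push 11. Stack: [39, 11]
LOAD_FAST b → push 36. Stack: [39, 11, 36]
BINARY_OP - → 11 - 36 = -25. Stack: [39, -25]
BINARY_OP - → 39 - -25 = 64. Stack: [64]
STORE_FAST r → r=64. Stack: []
LOAD_CONST → push 6. Stack: [6]
LOAD_FAST v → push 9. Stack: [6, 9]
BINARY_OP // → 6 // 9 = 0. Stack: [0]
STORE_FAST z → z=0. Stack: []
LOAD_CONST → push 5. Stack: [5]
LOAD_FAST b → push 36. Stack: [5, 36]
BINARY_OP & → 5 & 36 = 4. Stack: [4]
STORE_FAST x → x=4. Stack: []
LOAD_FAST v → push 9. Stack: [9]
LOAD_CONST → push 2. Stack: [9, 2]
BINARY_OP >> → 9 >> 2 = 2. Stack: [2]
STORE_FAST k → k=2. Stack: []
LOAD_FAST x → push 4. Stack: [4]
RETURN_VALUE → return 4.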